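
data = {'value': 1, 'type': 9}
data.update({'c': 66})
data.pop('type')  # 9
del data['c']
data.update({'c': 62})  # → {'value': 1, 'c': 62}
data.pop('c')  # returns 62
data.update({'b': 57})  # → {'value': 1, 'b': 57}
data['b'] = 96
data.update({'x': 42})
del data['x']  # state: {'value': 1, 'b': 96}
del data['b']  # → {'value': 1}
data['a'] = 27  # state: {'value': 1, 'a': 27}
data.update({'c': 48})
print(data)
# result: {'value': 1, 'a': 27, 'c': 48}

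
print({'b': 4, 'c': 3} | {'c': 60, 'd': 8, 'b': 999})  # {'b': 999, 'c': 60, 'd': 8}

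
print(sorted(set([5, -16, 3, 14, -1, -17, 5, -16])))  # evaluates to [-17, -16, -1, 3, 5, 14]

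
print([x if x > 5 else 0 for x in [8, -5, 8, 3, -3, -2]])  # [8, 0, 8, 0, 0, 0]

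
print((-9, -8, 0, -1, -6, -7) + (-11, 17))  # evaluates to (-9, -8, 0, -1, -6, -7, -11, 17)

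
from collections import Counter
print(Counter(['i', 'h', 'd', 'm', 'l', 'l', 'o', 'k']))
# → Counter({'l': 2, 'i': 1, 'h': 1, 'd': 1, 'm': 1, 'o': 1, 'k': 1})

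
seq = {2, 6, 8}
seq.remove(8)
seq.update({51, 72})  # {2, 6, 51, 72}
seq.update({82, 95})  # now {2, 6, 51, 72, 82, 95}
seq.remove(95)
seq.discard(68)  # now {2, 6, 51, 72, 82}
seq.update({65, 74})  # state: {2, 6, 51, 65, 72, 74, 82}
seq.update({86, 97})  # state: {2, 6, 51, 65, 72, 74, 82, 86, 97}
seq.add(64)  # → {2, 6, 51, 64, 65, 72, 74, 82, 86, 97}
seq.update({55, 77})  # {2, 6, 51, 55, 64, 65, 72, 74, 77, 82, 86, 97}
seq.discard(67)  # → {2, 6, 51, 55, 64, 65, 72, 74, 77, 82, 86, 97}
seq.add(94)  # {2, 6, 51, 55, 64, 65, 72, 74, 77, 82, 86, 94, 97}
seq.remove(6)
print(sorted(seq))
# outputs [2, 51, 55, 64, 65, 72, 74, 77, 82, 86, 94, 97]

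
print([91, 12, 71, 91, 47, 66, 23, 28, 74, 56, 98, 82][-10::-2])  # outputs [71, 91]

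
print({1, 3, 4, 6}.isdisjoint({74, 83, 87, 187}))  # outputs True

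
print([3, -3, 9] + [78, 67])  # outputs [3, -3, 9, 78, 67]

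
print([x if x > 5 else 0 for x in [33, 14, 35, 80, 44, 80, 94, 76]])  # [33, 14, 35, 80, 44, 80, 94, 76]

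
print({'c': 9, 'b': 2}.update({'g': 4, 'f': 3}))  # None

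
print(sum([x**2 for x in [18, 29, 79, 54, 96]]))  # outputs 19538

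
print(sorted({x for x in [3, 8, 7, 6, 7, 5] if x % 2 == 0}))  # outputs [6, 8]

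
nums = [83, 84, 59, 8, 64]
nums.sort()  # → [8, 59, 64, 83, 84]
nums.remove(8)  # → [59, 64, 83, 84]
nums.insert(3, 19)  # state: [59, 64, 83, 19, 84]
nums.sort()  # [19, 59, 64, 83, 84]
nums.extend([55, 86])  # [19, 59, 64, 83, 84, 55, 86]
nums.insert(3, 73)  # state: [19, 59, 64, 73, 83, 84, 55, 86]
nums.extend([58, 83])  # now [19, 59, 64, 73, 83, 84, 55, 86, 58, 83]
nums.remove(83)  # [19, 59, 64, 73, 84, 55, 86, 58, 83]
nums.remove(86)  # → [19, 59, 64, 73, 84, 55, 58, 83]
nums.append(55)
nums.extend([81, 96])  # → [19, 59, 64, 73, 84, 55, 58, 83, 55, 81, 96]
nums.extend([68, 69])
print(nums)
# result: [19, 59, 64, 73, 84, 55, 58, 83, 55, 81, 96, 68, 69]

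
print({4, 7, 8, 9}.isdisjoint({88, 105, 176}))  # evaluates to True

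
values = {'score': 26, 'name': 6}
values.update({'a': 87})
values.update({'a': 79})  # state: {'score': 26, 'name': 6, 'a': 79}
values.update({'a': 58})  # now {'score': 26, 'name': 6, 'a': 58}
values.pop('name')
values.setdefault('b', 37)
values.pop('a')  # 58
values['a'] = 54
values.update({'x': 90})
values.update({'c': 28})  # {'score': 26, 'b': 37, 'a': 54, 'x': 90, 'c': 28}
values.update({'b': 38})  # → {'score': 26, 'b': 38, 'a': 54, 'x': 90, 'c': 28}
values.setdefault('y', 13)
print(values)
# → {'score': 26, 'b': 38, 'a': 54, 'x': 90, 'c': 28, 'y': 13}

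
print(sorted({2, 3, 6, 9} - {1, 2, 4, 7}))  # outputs [3, 6, 9]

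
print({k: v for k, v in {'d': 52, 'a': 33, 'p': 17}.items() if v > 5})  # {'d': 52, 'a': 33, 'p': 17}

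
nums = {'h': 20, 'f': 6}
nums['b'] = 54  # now {'h': 20, 'f': 6, 'b': 54}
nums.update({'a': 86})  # {'h': 20, 'f': 6, 'b': 54, 'a': 86}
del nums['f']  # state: {'h': 20, 'b': 54, 'a': 86}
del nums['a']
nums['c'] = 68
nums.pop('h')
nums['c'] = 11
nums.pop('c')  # 11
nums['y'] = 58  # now {'b': 54, 'y': 58}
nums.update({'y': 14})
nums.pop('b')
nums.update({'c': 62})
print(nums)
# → {'y': 14, 'c': 62}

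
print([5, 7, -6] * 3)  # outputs [5, 7, -6, 5, 7, -6, 5, 7, -6]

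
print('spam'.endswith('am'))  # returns True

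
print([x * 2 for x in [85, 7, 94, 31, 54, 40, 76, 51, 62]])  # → [170, 14, 188, 62, 108, 80, 152, 102, 124]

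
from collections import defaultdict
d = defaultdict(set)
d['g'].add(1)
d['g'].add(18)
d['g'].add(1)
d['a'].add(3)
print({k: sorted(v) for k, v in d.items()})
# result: {'g': [1, 18], 'a': [3]}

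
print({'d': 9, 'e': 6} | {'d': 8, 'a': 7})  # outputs {'d': 8, 'e': 6, 'a': 7}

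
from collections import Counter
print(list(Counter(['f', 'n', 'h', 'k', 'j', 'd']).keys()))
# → ['f', 'n', 'h', 'k', 'j', 'd']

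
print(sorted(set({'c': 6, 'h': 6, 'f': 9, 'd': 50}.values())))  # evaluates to [6, 9, 50]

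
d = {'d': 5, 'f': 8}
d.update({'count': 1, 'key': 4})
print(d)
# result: {'d': 5, 'f': 8, 'count': 1, 'key': 4}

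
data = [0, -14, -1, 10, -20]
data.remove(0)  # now [-14, -1, 10, -20]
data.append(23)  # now [-14, -1, 10, -20, 23]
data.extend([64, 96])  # [-14, -1, 10, -20, 23, 64, 96]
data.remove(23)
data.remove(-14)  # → [-1, 10, -20, 64, 96]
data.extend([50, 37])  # [-1, 10, -20, 64, 96, 50, 37]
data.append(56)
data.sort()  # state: [-20, -1, 10, 37, 50, 56, 64, 96]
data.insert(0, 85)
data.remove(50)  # [85, -20, -1, 10, 37, 56, 64, 96]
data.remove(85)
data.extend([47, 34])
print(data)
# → [-20, -1, 10, 37, 56, 64, 96, 47, 34]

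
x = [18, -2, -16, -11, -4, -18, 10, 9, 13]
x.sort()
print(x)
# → [-18, -16, -11, -4, -2, 9, 10, 13, 18]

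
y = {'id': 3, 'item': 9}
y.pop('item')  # 9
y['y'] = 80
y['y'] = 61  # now {'id': 3, 'y': 61}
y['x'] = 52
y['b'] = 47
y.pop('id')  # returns 3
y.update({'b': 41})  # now {'y': 61, 'x': 52, 'b': 41}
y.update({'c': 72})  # {'y': 61, 'x': 52, 'b': 41, 'c': 72}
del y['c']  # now {'y': 61, 'x': 52, 'b': 41}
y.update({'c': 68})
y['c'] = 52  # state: {'y': 61, 'x': 52, 'b': 41, 'c': 52}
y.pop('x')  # 52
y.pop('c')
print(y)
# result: {'y': 61, 'b': 41}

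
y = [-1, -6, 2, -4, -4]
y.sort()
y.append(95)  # [-6, -4, -4, -1, 2, 95]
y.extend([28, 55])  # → [-6, -4, -4, -1, 2, 95, 28, 55]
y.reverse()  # [55, 28, 95, 2, -1, -4, -4, -6]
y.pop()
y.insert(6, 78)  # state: [55, 28, 95, 2, -1, -4, 78, -4]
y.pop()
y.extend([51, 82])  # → [55, 28, 95, 2, -1, -4, 78, 51, 82]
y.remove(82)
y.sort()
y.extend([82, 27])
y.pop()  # 27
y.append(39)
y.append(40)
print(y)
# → [-4, -1, 2, 28, 51, 55, 78, 95, 82, 39, 40]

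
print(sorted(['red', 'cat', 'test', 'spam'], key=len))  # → ['red', 'cat', 'test', 'spam']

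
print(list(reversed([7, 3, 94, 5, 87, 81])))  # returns [81, 87, 5, 94, 3, 7]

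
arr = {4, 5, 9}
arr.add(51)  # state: {4, 5, 9, 51}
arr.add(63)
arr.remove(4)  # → {5, 9, 51, 63}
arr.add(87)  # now {5, 9, 51, 63, 87}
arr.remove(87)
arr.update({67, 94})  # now {5, 9, 51, 63, 67, 94}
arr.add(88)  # {5, 9, 51, 63, 67, 88, 94}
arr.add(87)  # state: {5, 9, 51, 63, 67, 87, 88, 94}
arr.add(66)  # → {5, 9, 51, 63, 66, 67, 87, 88, 94}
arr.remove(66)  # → {5, 9, 51, 63, 67, 87, 88, 94}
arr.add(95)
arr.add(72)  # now {5, 9, 51, 63, 67, 72, 87, 88, 94, 95}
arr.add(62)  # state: {5, 9, 51, 62, 63, 67, 72, 87, 88, 94, 95}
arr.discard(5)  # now {9, 51, 62, 63, 67, 72, 87, 88, 94, 95}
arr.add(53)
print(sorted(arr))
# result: [9, 51, 53, 62, 63, 67, 72, 87, 88, 94, 95]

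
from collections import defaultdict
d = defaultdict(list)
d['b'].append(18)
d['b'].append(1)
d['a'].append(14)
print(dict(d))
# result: {'b': [18, 1], 'a': [14]}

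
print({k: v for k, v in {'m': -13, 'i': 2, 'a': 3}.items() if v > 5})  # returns {}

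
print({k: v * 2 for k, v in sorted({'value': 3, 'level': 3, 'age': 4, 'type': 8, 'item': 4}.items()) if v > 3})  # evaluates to {'age': 8, 'item': 8, 'type': 16}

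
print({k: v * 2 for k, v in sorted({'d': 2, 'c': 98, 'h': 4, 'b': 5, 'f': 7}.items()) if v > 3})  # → {'b': 10, 'c': 196, 'f': 14, 'h': 8}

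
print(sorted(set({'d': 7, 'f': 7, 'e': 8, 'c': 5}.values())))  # [5, 7, 8]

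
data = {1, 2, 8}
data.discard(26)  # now {1, 2, 8}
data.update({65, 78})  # {1, 2, 8, 65, 78}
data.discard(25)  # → {1, 2, 8, 65, 78}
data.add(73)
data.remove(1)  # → {2, 8, 65, 73, 78}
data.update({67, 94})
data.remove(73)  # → {2, 8, 65, 67, 78, 94}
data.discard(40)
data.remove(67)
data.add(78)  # {2, 8, 65, 78, 94}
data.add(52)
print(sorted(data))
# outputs [2, 8, 52, 65, 78, 94]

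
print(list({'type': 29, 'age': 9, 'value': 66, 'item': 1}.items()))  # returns [('type', 29), ('age', 9), ('value', 66), ('item', 1)]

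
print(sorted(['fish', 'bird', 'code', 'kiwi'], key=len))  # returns ['fish', 'bird', 'code', 'kiwi']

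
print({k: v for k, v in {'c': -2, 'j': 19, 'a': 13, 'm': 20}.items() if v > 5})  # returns {'j': 19, 'a': 13, 'm': 20}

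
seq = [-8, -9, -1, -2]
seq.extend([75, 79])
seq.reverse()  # [79, 75, -2, -1, -9, -8]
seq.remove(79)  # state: [75, -2, -1, -9, -8]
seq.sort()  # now [-9, -8, -2, -1, 75]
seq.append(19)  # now [-9, -8, -2, -1, 75, 19]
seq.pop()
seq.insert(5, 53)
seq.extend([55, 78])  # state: [-9, -8, -2, -1, 75, 53, 55, 78]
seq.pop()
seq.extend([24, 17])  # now [-9, -8, -2, -1, 75, 53, 55, 24, 17]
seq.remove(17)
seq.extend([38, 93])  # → [-9, -8, -2, -1, 75, 53, 55, 24, 38, 93]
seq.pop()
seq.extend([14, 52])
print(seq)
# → [-9, -8, -2, -1, 75, 53, 55, 24, 38, 14, 52]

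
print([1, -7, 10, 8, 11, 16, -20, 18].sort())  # None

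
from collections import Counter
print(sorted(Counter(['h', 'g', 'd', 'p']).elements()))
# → ['d', 'g', 'h', 'p']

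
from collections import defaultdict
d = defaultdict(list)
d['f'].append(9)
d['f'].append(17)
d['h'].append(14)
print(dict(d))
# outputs {'f': [9, 17], 'h': [14]}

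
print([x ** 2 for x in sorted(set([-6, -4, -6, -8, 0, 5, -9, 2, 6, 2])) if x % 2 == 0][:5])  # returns [64, 36, 16, 0, 4]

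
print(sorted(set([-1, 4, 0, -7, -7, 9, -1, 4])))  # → [-7, -1, 0, 4, 9]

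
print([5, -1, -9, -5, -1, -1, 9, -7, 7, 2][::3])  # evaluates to [5, -5, 9, 2]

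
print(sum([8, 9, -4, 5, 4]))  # 22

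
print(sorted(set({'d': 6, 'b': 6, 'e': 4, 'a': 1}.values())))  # [1, 4, 6]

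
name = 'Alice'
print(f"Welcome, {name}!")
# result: Welcome, Alice!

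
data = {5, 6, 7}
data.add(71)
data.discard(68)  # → {5, 6, 7, 71}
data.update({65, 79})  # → {5, 6, 7, 65, 71, 79}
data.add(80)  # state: {5, 6, 7, 65, 71, 79, 80}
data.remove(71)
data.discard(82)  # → {5, 6, 7, 65, 79, 80}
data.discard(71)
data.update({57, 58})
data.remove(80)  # {5, 6, 7, 57, 58, 65, 79}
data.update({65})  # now {5, 6, 7, 57, 58, 65, 79}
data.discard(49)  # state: {5, 6, 7, 57, 58, 65, 79}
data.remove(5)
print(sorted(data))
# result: [6, 7, 57, 58, 65, 79]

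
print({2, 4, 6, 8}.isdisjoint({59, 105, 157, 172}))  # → True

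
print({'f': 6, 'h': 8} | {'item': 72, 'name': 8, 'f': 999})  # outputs {'f': 999, 'h': 8, 'item': 72, 'name': 8}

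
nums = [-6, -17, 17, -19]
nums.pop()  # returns -19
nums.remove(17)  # [-6, -17]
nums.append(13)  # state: [-6, -17, 13]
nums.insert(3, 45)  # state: [-6, -17, 13, 45]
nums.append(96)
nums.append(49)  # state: [-6, -17, 13, 45, 96, 49]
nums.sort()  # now [-17, -6, 13, 45, 49, 96]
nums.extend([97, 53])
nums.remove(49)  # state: [-17, -6, 13, 45, 96, 97, 53]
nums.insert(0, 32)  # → [32, -17, -6, 13, 45, 96, 97, 53]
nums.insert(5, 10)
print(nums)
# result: [32, -17, -6, 13, 45, 10, 96, 97, 53]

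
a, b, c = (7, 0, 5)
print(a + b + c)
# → 12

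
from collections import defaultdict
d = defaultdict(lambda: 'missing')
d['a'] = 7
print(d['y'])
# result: missing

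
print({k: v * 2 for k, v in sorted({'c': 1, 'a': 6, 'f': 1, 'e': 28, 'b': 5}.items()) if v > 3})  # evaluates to {'a': 12, 'b': 10, 'e': 56}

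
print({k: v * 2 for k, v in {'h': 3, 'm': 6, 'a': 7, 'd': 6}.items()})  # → {'h': 6, 'm': 12, 'a': 14, 'd': 12}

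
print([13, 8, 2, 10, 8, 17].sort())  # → None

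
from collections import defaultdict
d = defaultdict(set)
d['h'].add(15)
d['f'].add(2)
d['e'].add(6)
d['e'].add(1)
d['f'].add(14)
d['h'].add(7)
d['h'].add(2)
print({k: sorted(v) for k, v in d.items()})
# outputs {'h': [2, 7, 15], 'f': [2, 14], 'e': [1, 6]}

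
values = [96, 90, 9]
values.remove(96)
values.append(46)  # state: [90, 9, 46]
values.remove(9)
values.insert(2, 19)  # [90, 46, 19]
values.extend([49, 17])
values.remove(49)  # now [90, 46, 19, 17]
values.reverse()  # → [17, 19, 46, 90]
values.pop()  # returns 90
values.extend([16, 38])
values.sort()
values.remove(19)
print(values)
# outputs [16, 17, 38, 46]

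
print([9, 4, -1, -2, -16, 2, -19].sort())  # None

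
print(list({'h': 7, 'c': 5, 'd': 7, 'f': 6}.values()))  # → [7, 5, 7, 6]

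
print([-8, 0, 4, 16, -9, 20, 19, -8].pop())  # -8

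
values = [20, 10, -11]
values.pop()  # -11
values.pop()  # 10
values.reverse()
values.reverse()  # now [20]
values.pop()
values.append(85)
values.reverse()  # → [85]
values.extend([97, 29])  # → [85, 97, 29]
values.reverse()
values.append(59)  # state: [29, 97, 85, 59]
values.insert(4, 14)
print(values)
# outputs [29, 97, 85, 59, 14]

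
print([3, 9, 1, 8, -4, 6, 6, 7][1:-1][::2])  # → [9, 8, 6]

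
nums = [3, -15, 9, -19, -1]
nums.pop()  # -1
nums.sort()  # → [-19, -15, 3, 9]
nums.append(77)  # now [-19, -15, 3, 9, 77]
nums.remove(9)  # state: [-19, -15, 3, 77]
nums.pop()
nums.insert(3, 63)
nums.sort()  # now [-19, -15, 3, 63]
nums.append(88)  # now [-19, -15, 3, 63, 88]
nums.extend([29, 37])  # [-19, -15, 3, 63, 88, 29, 37]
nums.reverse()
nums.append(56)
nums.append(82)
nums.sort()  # [-19, -15, 3, 29, 37, 56, 63, 82, 88]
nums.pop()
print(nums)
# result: [-19, -15, 3, 29, 37, 56, 63, 82]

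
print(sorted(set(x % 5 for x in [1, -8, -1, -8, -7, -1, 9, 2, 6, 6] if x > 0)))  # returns [1, 2, 4]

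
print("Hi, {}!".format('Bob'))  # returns Hi, Bob!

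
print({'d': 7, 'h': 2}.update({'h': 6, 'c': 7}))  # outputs None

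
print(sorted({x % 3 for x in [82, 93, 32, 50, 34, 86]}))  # [0, 1, 2]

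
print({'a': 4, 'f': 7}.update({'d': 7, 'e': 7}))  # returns None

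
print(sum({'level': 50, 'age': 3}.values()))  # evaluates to 53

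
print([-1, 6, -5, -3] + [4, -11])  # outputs [-1, 6, -5, -3, 4, -11]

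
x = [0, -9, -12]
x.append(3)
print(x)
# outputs [0, -9, -12, 3]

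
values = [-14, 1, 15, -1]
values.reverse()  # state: [-1, 15, 1, -14]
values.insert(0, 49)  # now [49, -1, 15, 1, -14]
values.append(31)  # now [49, -1, 15, 1, -14, 31]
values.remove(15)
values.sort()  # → [-14, -1, 1, 31, 49]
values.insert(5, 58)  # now [-14, -1, 1, 31, 49, 58]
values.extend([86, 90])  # [-14, -1, 1, 31, 49, 58, 86, 90]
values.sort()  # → [-14, -1, 1, 31, 49, 58, 86, 90]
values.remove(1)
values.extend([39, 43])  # [-14, -1, 31, 49, 58, 86, 90, 39, 43]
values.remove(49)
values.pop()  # 43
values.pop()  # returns 39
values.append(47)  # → [-14, -1, 31, 58, 86, 90, 47]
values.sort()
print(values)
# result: [-14, -1, 31, 47, 58, 86, 90]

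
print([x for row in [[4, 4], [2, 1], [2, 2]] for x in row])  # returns [4, 4, 2, 1, 2, 2]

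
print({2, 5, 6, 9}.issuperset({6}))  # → True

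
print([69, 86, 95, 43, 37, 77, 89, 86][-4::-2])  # [37, 95, 69]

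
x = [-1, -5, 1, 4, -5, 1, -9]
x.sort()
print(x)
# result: [-9, -5, -5, -1, 1, 1, 4]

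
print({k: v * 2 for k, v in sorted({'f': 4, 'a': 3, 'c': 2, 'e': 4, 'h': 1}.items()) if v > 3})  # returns {'e': 8, 'f': 8}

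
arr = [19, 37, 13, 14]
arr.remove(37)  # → [19, 13, 14]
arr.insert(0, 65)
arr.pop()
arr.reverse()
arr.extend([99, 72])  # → [13, 19, 65, 99, 72]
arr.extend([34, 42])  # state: [13, 19, 65, 99, 72, 34, 42]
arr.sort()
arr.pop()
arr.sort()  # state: [13, 19, 34, 42, 65, 72]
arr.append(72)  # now [13, 19, 34, 42, 65, 72, 72]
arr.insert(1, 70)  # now [13, 70, 19, 34, 42, 65, 72, 72]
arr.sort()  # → [13, 19, 34, 42, 65, 70, 72, 72]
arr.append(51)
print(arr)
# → [13, 19, 34, 42, 65, 70, 72, 72, 51]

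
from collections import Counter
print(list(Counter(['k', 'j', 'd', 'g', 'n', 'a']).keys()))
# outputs ['k', 'j', 'd', 'g', 'n', 'a']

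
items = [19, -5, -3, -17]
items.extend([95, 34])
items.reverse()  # [34, 95, -17, -3, -5, 19]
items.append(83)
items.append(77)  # [34, 95, -17, -3, -5, 19, 83, 77]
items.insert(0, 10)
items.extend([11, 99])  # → [10, 34, 95, -17, -3, -5, 19, 83, 77, 11, 99]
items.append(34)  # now [10, 34, 95, -17, -3, -5, 19, 83, 77, 11, 99, 34]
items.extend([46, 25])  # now [10, 34, 95, -17, -3, -5, 19, 83, 77, 11, 99, 34, 46, 25]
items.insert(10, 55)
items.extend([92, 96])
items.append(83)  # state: [10, 34, 95, -17, -3, -5, 19, 83, 77, 11, 55, 99, 34, 46, 25, 92, 96, 83]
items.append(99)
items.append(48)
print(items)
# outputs [10, 34, 95, -17, -3, -5, 19, 83, 77, 11, 55, 99, 34, 46, 25, 92, 96, 83, 99, 48]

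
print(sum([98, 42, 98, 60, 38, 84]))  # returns 420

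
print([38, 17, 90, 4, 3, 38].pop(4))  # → 3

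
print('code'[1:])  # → ode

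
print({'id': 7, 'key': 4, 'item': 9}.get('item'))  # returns 9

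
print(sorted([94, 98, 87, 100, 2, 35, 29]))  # [2, 29, 35, 87, 94, 98, 100]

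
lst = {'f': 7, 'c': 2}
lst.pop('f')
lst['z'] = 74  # {'c': 2, 'z': 74}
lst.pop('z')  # 74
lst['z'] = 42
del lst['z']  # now {'c': 2}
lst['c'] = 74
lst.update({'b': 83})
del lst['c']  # {'b': 83}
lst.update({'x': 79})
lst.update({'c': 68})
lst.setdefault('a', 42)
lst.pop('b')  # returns 83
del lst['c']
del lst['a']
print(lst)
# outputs {'x': 79}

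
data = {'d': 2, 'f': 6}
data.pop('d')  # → 2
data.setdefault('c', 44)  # 44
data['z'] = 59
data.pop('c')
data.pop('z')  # 59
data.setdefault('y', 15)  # 15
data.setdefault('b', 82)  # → 82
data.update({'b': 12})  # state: {'f': 6, 'y': 15, 'b': 12}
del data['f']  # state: {'y': 15, 'b': 12}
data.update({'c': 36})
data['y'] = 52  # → {'y': 52, 'b': 12, 'c': 36}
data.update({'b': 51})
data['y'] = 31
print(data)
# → {'y': 31, 'b': 51, 'c': 36}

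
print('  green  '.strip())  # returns green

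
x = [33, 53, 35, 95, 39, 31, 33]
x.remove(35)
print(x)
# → [33, 53, 95, 39, 31, 33]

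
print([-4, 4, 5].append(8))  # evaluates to None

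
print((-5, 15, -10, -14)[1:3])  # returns (15, -10)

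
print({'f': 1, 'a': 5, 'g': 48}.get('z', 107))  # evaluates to 107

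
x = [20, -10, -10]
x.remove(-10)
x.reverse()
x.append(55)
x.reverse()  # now [55, 20, -10]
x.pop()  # -10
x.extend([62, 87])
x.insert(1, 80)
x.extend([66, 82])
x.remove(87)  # [55, 80, 20, 62, 66, 82]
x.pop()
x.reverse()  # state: [66, 62, 20, 80, 55]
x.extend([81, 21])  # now [66, 62, 20, 80, 55, 81, 21]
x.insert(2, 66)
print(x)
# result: [66, 62, 66, 20, 80, 55, 81, 21]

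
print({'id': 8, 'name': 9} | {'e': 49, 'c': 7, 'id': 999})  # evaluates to {'id': 999, 'name': 9, 'e': 49, 'c': 7}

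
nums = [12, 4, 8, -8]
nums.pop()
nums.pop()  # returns 8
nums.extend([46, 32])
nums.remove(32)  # [12, 4, 46]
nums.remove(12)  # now [4, 46]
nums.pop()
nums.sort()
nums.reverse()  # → [4]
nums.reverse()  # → [4]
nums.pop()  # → 4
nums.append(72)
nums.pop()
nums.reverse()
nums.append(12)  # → [12]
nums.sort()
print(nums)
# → [12]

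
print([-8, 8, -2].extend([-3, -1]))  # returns None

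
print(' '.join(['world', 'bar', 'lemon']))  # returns world bar lemon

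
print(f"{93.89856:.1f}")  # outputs 93.9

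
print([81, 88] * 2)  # [81, 88, 81, 88]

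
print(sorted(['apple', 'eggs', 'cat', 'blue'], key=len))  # ['cat', 'eggs', 'blue', 'apple']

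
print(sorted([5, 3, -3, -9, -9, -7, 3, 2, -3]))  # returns [-9, -9, -7, -3, -3, 2, 3, 3, 5]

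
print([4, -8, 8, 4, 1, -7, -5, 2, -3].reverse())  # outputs None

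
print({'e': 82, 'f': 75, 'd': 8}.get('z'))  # None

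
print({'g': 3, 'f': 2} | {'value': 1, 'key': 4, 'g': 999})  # {'g': 999, 'f': 2, 'value': 1, 'key': 4}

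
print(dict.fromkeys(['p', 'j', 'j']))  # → {'p': None, 'j': None}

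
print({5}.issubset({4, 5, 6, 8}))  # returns True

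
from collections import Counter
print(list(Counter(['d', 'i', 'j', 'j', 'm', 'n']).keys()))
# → ['d', 'i', 'j', 'm', 'n']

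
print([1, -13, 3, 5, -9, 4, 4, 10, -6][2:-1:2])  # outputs [3, -9, 4]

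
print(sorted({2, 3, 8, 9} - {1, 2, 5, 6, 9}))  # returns [3, 8]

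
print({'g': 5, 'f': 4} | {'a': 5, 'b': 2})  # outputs {'g': 5, 'f': 4, 'a': 5, 'b': 2}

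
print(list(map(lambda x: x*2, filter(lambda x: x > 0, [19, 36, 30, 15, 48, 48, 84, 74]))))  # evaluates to [38, 72, 60, 30, 96, 96, 168, 148]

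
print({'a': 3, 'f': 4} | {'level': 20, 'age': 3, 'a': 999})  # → {'a': 999, 'f': 4, 'level': 20, 'age': 3}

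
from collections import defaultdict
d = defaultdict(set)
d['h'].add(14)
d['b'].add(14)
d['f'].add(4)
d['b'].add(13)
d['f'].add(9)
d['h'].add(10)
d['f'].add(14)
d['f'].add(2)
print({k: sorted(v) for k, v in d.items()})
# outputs {'h': [10, 14], 'b': [13, 14], 'f': [2, 4, 9, 14]}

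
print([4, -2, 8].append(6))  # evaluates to None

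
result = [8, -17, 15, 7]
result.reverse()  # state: [7, 15, -17, 8]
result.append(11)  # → [7, 15, -17, 8, 11]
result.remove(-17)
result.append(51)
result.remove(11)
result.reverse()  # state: [51, 8, 15, 7]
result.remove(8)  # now [51, 15, 7]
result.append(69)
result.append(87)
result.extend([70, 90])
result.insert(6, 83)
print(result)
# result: [51, 15, 7, 69, 87, 70, 83, 90]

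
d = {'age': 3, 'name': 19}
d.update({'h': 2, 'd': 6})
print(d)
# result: {'age': 3, 'name': 19, 'h': 2, 'd': 6}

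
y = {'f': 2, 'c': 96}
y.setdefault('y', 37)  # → 37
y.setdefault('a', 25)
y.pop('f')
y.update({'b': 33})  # {'c': 96, 'y': 37, 'a': 25, 'b': 33}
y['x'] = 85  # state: {'c': 96, 'y': 37, 'a': 25, 'b': 33, 'x': 85}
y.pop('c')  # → 96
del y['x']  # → {'y': 37, 'a': 25, 'b': 33}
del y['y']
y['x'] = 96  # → {'a': 25, 'b': 33, 'x': 96}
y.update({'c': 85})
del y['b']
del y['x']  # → {'a': 25, 'c': 85}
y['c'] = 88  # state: {'a': 25, 'c': 88}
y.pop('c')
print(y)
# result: {'a': 25}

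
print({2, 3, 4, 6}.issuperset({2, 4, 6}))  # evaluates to True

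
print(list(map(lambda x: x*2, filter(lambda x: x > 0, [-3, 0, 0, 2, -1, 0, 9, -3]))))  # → [4, 18]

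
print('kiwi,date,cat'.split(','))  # ['kiwi', 'date', 'cat']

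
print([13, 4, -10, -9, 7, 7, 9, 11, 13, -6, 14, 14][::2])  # [13, -10, 7, 9, 13, 14]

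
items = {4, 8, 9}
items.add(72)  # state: {4, 8, 9, 72}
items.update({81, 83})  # {4, 8, 9, 72, 81, 83}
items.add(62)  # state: {4, 8, 9, 62, 72, 81, 83}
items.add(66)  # {4, 8, 9, 62, 66, 72, 81, 83}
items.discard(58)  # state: {4, 8, 9, 62, 66, 72, 81, 83}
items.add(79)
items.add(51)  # {4, 8, 9, 51, 62, 66, 72, 79, 81, 83}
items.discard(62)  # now {4, 8, 9, 51, 66, 72, 79, 81, 83}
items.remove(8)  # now {4, 9, 51, 66, 72, 79, 81, 83}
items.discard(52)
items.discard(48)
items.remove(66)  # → {4, 9, 51, 72, 79, 81, 83}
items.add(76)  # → {4, 9, 51, 72, 76, 79, 81, 83}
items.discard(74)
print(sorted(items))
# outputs [4, 9, 51, 72, 76, 79, 81, 83]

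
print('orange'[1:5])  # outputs rang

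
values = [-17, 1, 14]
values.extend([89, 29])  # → [-17, 1, 14, 89, 29]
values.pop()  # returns 29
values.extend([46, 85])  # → [-17, 1, 14, 89, 46, 85]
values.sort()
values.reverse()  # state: [89, 85, 46, 14, 1, -17]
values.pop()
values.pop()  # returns 1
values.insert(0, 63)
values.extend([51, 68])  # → [63, 89, 85, 46, 14, 51, 68]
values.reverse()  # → [68, 51, 14, 46, 85, 89, 63]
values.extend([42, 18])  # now [68, 51, 14, 46, 85, 89, 63, 42, 18]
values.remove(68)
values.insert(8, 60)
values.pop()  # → 60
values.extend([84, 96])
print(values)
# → [51, 14, 46, 85, 89, 63, 42, 18, 84, 96]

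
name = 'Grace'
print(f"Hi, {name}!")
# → Hi, Grace!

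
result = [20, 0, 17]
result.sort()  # [0, 17, 20]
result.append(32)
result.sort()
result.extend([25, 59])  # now [0, 17, 20, 32, 25, 59]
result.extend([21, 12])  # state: [0, 17, 20, 32, 25, 59, 21, 12]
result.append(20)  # [0, 17, 20, 32, 25, 59, 21, 12, 20]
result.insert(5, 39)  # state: [0, 17, 20, 32, 25, 39, 59, 21, 12, 20]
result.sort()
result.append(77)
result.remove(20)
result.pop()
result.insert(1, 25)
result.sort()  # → [0, 12, 17, 20, 21, 25, 25, 32, 39, 59]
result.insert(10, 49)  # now [0, 12, 17, 20, 21, 25, 25, 32, 39, 59, 49]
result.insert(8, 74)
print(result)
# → [0, 12, 17, 20, 21, 25, 25, 32, 74, 39, 59, 49]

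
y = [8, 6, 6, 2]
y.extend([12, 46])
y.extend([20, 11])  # [8, 6, 6, 2, 12, 46, 20, 11]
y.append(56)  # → [8, 6, 6, 2, 12, 46, 20, 11, 56]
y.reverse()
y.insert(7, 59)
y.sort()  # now [2, 6, 6, 8, 11, 12, 20, 46, 56, 59]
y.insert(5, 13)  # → [2, 6, 6, 8, 11, 13, 12, 20, 46, 56, 59]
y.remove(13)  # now [2, 6, 6, 8, 11, 12, 20, 46, 56, 59]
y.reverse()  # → [59, 56, 46, 20, 12, 11, 8, 6, 6, 2]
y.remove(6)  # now [59, 56, 46, 20, 12, 11, 8, 6, 2]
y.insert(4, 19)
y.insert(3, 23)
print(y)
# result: [59, 56, 46, 23, 20, 19, 12, 11, 8, 6, 2]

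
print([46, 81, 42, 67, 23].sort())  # None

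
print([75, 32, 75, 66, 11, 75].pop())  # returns 75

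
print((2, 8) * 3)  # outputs (2, 8, 2, 8, 2, 8)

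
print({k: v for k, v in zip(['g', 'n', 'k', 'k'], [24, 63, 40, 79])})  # {'g': 24, 'n': 63, 'k': 79}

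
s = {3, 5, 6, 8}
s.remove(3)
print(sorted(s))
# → [5, 6, 8]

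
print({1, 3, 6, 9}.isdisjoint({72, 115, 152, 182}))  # True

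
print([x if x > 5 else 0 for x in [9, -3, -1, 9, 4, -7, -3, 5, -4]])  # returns [9, 0, 0, 9, 0, 0, 0, 0, 0]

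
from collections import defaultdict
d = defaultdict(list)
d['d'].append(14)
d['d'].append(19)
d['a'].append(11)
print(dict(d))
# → {'d': [14, 19], 'a': [11]}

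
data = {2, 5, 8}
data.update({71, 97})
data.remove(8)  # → {2, 5, 71, 97}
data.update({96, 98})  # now {2, 5, 71, 96, 97, 98}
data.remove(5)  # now {2, 71, 96, 97, 98}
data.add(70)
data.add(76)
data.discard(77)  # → {2, 70, 71, 76, 96, 97, 98}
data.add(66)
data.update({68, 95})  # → {2, 66, 68, 70, 71, 76, 95, 96, 97, 98}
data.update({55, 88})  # {2, 55, 66, 68, 70, 71, 76, 88, 95, 96, 97, 98}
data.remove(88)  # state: {2, 55, 66, 68, 70, 71, 76, 95, 96, 97, 98}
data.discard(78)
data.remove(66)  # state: {2, 55, 68, 70, 71, 76, 95, 96, 97, 98}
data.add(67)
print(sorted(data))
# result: [2, 55, 67, 68, 70, 71, 76, 95, 96, 97, 98]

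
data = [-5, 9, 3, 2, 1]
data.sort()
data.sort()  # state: [-5, 1, 2, 3, 9]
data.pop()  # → 9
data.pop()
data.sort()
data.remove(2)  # [-5, 1]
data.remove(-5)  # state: [1]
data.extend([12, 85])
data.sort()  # [1, 12, 85]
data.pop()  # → 85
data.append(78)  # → [1, 12, 78]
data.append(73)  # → [1, 12, 78, 73]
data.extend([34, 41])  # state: [1, 12, 78, 73, 34, 41]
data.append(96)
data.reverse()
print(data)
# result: [96, 41, 34, 73, 78, 12, 1]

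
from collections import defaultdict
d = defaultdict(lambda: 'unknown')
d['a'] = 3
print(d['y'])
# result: unknown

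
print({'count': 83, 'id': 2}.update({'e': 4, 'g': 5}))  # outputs None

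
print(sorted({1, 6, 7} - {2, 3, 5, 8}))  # [1, 6, 7]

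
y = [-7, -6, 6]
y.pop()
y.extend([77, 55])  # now [-7, -6, 77, 55]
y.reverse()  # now [55, 77, -6, -7]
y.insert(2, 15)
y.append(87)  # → [55, 77, 15, -6, -7, 87]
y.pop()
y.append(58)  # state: [55, 77, 15, -6, -7, 58]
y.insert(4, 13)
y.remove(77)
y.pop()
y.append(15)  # [55, 15, -6, 13, -7, 15]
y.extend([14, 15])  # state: [55, 15, -6, 13, -7, 15, 14, 15]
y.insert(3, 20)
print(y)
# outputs [55, 15, -6, 20, 13, -7, 15, 14, 15]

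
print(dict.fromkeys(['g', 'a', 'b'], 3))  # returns {'g': 3, 'a': 3, 'b': 3}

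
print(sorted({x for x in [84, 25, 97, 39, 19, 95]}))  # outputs [19, 25, 39, 84, 95, 97]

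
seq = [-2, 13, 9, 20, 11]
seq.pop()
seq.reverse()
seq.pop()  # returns -2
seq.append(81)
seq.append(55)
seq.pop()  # 55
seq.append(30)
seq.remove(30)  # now [20, 9, 13, 81]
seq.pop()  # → 81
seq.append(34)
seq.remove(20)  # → [9, 13, 34]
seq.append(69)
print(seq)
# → [9, 13, 34, 69]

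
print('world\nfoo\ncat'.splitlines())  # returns ['world', 'foo', 'cat']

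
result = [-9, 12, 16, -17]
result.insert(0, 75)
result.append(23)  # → [75, -9, 12, 16, -17, 23]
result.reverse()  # [23, -17, 16, 12, -9, 75]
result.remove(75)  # [23, -17, 16, 12, -9]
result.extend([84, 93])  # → [23, -17, 16, 12, -9, 84, 93]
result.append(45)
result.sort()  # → [-17, -9, 12, 16, 23, 45, 84, 93]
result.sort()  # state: [-17, -9, 12, 16, 23, 45, 84, 93]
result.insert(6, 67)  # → [-17, -9, 12, 16, 23, 45, 67, 84, 93]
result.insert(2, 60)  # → [-17, -9, 60, 12, 16, 23, 45, 67, 84, 93]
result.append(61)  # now [-17, -9, 60, 12, 16, 23, 45, 67, 84, 93, 61]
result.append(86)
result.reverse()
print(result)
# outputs [86, 61, 93, 84, 67, 45, 23, 16, 12, 60, -9, -17]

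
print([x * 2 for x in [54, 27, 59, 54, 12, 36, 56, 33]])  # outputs [108, 54, 118, 108, 24, 72, 112, 66]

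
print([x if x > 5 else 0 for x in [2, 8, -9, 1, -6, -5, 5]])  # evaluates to [0, 8, 0, 0, 0, 0, 0]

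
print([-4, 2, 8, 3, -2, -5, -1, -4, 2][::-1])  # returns [2, -4, -1, -5, -2, 3, 8, 2, -4]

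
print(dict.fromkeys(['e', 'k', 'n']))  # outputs {'e': None, 'k': None, 'n': None}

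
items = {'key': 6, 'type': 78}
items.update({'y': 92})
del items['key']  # {'type': 78, 'y': 92}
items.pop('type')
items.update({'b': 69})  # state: {'y': 92, 'b': 69}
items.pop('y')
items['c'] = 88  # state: {'b': 69, 'c': 88}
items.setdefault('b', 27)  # 69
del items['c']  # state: {'b': 69}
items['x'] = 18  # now {'b': 69, 'x': 18}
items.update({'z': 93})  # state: {'b': 69, 'x': 18, 'z': 93}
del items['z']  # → {'b': 69, 'x': 18}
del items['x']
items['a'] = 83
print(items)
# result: {'b': 69, 'a': 83}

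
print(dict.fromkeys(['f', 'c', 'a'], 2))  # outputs {'f': 2, 'c': 2, 'a': 2}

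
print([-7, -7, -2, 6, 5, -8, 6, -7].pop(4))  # 5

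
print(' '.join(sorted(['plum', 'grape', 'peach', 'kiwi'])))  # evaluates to grape kiwi peach plum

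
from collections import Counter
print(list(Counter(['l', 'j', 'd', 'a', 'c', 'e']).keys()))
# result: ['l', 'j', 'd', 'a', 'c', 'e']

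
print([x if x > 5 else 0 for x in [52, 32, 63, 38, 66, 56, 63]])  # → [52, 32, 63, 38, 66, 56, 63]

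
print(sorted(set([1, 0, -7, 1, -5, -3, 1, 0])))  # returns [-7, -5, -3, 0, 1]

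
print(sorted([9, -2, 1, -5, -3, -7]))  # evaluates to [-7, -5, -3, -2, 1, 9]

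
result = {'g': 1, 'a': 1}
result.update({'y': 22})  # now {'g': 1, 'a': 1, 'y': 22}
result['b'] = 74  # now {'g': 1, 'a': 1, 'y': 22, 'b': 74}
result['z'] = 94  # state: {'g': 1, 'a': 1, 'y': 22, 'b': 74, 'z': 94}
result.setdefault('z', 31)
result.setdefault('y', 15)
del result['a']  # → {'g': 1, 'y': 22, 'b': 74, 'z': 94}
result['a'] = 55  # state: {'g': 1, 'y': 22, 'b': 74, 'z': 94, 'a': 55}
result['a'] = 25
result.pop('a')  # 25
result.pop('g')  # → 1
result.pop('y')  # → 22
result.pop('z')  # 94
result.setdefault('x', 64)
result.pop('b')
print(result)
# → {'x': 64}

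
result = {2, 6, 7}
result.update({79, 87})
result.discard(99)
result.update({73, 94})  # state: {2, 6, 7, 73, 79, 87, 94}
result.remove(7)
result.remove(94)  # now {2, 6, 73, 79, 87}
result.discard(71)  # {2, 6, 73, 79, 87}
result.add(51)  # {2, 6, 51, 73, 79, 87}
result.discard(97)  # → {2, 6, 51, 73, 79, 87}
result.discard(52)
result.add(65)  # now {2, 6, 51, 65, 73, 79, 87}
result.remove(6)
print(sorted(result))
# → [2, 51, 65, 73, 79, 87]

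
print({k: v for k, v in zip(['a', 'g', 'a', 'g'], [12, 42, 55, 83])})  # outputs {'a': 55, 'g': 83}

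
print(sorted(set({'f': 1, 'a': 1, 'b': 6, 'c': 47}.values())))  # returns [1, 6, 47]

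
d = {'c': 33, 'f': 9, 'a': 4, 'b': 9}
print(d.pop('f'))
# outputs 9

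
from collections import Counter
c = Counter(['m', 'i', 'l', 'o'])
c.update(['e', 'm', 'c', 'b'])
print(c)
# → Counter({'m': 2, 'i': 1, 'l': 1, 'o': 1, 'e': 1, 'c': 1, 'b': 1})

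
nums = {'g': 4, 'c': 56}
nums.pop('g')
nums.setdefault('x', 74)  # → 74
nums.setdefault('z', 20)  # 20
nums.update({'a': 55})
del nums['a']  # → {'c': 56, 'x': 74, 'z': 20}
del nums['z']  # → {'c': 56, 'x': 74}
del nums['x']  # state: {'c': 56}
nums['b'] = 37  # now {'c': 56, 'b': 37}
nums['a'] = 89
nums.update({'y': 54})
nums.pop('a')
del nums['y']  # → {'c': 56, 'b': 37}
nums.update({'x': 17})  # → {'c': 56, 'b': 37, 'x': 17}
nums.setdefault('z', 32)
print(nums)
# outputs {'c': 56, 'b': 37, 'x': 17, 'z': 32}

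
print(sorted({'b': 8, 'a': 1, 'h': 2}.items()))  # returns [('a', 1), ('b', 8), ('h', 2)]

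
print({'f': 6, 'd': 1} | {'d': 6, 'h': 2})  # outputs {'f': 6, 'd': 6, 'h': 2}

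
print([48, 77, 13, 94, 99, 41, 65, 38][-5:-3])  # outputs [94, 99]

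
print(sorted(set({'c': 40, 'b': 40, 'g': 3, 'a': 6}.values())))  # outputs [3, 6, 40]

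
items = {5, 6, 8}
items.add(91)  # {5, 6, 8, 91}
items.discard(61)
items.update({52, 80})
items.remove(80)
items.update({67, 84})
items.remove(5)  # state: {6, 8, 52, 67, 84, 91}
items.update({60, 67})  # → {6, 8, 52, 60, 67, 84, 91}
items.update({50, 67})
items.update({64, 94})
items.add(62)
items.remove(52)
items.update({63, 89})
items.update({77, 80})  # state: {6, 8, 50, 60, 62, 63, 64, 67, 77, 80, 84, 89, 91, 94}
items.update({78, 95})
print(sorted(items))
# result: [6, 8, 50, 60, 62, 63, 64, 67, 77, 78, 80, 84, 89, 91, 94, 95]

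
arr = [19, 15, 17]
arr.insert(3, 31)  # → [19, 15, 17, 31]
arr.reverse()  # [31, 17, 15, 19]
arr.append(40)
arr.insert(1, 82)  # [31, 82, 17, 15, 19, 40]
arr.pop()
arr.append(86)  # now [31, 82, 17, 15, 19, 86]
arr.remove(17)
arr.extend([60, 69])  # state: [31, 82, 15, 19, 86, 60, 69]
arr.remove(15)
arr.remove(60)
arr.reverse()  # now [69, 86, 19, 82, 31]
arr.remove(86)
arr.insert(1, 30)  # [69, 30, 19, 82, 31]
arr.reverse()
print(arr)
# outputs [31, 82, 19, 30, 69]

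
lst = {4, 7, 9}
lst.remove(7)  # {4, 9}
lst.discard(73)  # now {4, 9}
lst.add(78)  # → {4, 9, 78}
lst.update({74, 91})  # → {4, 9, 74, 78, 91}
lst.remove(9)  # {4, 74, 78, 91}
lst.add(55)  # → {4, 55, 74, 78, 91}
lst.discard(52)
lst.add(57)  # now {4, 55, 57, 74, 78, 91}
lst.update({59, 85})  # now {4, 55, 57, 59, 74, 78, 85, 91}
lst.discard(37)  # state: {4, 55, 57, 59, 74, 78, 85, 91}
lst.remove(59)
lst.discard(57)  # {4, 55, 74, 78, 85, 91}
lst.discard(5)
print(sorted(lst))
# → [4, 55, 74, 78, 85, 91]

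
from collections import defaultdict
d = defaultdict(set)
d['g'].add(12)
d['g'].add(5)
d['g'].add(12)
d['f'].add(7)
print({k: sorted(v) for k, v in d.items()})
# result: {'g': [5, 12], 'f': [7]}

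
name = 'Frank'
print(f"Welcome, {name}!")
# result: Welcome, Frank!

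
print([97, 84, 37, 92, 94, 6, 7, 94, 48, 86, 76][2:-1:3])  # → [37, 6, 48]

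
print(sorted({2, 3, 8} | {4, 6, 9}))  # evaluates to [2, 3, 4, 6, 8, 9]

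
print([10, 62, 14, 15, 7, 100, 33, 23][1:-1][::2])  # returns [62, 15, 100]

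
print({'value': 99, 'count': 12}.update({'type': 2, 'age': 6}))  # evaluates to None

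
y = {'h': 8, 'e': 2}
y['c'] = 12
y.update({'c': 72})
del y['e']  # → {'h': 8, 'c': 72}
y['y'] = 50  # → {'h': 8, 'c': 72, 'y': 50}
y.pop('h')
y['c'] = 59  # {'c': 59, 'y': 50}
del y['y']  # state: {'c': 59}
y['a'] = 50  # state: {'c': 59, 'a': 50}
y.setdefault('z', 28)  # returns 28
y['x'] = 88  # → {'c': 59, 'a': 50, 'z': 28, 'x': 88}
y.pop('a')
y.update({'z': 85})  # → {'c': 59, 'z': 85, 'x': 88}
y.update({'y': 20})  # {'c': 59, 'z': 85, 'x': 88, 'y': 20}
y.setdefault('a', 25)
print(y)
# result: {'c': 59, 'z': 85, 'x': 88, 'y': 20, 'a': 25}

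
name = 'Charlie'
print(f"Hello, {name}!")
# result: Hello, Charlie!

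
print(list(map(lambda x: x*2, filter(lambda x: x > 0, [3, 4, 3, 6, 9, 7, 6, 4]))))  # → [6, 8, 6, 12, 18, 14, 12, 8]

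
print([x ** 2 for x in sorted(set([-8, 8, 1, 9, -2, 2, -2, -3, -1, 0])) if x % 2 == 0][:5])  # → [64, 4, 0, 4, 64]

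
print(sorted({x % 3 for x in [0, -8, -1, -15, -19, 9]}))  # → [0, 1, 2]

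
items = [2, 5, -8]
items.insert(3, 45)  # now [2, 5, -8, 45]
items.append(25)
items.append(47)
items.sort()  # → [-8, 2, 5, 25, 45, 47]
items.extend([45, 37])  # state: [-8, 2, 5, 25, 45, 47, 45, 37]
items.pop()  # 37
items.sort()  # [-8, 2, 5, 25, 45, 45, 47]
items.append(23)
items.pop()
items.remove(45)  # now [-8, 2, 5, 25, 45, 47]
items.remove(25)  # [-8, 2, 5, 45, 47]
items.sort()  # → [-8, 2, 5, 45, 47]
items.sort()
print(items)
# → [-8, 2, 5, 45, 47]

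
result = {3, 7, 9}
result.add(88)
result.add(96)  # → {3, 7, 9, 88, 96}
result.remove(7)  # {3, 9, 88, 96}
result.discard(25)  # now {3, 9, 88, 96}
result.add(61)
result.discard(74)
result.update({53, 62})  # {3, 9, 53, 61, 62, 88, 96}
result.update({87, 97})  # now {3, 9, 53, 61, 62, 87, 88, 96, 97}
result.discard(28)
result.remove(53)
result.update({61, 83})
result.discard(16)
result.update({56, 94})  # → {3, 9, 56, 61, 62, 83, 87, 88, 94, 96, 97}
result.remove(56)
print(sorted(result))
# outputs [3, 9, 61, 62, 83, 87, 88, 94, 96, 97]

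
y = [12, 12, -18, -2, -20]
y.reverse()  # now [-20, -2, -18, 12, 12]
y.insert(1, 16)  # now [-20, 16, -2, -18, 12, 12]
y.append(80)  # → [-20, 16, -2, -18, 12, 12, 80]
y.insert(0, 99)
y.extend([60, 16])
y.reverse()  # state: [16, 60, 80, 12, 12, -18, -2, 16, -20, 99]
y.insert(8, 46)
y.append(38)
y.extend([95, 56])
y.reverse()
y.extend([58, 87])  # [56, 95, 38, 99, -20, 46, 16, -2, -18, 12, 12, 80, 60, 16, 58, 87]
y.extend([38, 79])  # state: [56, 95, 38, 99, -20, 46, 16, -2, -18, 12, 12, 80, 60, 16, 58, 87, 38, 79]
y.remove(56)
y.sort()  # [-20, -18, -2, 12, 12, 16, 16, 38, 38, 46, 58, 60, 79, 80, 87, 95, 99]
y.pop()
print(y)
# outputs [-20, -18, -2, 12, 12, 16, 16, 38, 38, 46, 58, 60, 79, 80, 87, 95]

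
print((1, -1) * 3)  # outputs (1, -1, 1, -1, 1, -1)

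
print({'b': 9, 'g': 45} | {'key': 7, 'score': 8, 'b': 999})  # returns {'b': 999, 'g': 45, 'key': 7, 'score': 8}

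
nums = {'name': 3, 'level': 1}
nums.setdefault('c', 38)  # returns 38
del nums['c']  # {'name': 3, 'level': 1}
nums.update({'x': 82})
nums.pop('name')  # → 3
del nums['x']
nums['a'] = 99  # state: {'level': 1, 'a': 99}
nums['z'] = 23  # {'level': 1, 'a': 99, 'z': 23}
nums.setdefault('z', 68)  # 23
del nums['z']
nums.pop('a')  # 99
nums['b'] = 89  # {'level': 1, 'b': 89}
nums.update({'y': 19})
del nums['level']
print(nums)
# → {'b': 89, 'y': 19}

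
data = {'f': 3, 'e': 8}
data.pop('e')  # 8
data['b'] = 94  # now {'f': 3, 'b': 94}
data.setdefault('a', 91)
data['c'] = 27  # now {'f': 3, 'b': 94, 'a': 91, 'c': 27}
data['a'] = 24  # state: {'f': 3, 'b': 94, 'a': 24, 'c': 27}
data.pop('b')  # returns 94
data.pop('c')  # 27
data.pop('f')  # 3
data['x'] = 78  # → {'a': 24, 'x': 78}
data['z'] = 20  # {'a': 24, 'x': 78, 'z': 20}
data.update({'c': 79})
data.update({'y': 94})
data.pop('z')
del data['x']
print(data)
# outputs {'a': 24, 'c': 79, 'y': 94}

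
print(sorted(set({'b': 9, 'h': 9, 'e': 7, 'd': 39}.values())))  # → [7, 9, 39]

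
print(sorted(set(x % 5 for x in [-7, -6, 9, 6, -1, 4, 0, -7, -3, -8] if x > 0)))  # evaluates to [1, 4]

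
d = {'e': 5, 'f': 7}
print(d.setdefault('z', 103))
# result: 103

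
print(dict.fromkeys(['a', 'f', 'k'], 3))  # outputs {'a': 3, 'f': 3, 'k': 3}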